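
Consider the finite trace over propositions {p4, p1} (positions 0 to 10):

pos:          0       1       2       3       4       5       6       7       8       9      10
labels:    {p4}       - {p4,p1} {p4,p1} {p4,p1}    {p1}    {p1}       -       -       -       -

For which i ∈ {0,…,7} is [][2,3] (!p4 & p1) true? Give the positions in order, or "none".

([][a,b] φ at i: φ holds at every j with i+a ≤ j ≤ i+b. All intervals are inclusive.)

Evaluate at each i in [0,7]:
  i=0: ✗ (fails at j=2)
  i=1: ✗ (fails at j=3)
  i=2: ✗ (fails at j=4)
  i=3: ✓ (all of [5,6])
  i=4: ✗ (fails at j=7)
  i=5: ✗ (fails at j=7)
  i=6: ✗ (fails at j=8)
  i=7: ✗ (fails at j=9)

3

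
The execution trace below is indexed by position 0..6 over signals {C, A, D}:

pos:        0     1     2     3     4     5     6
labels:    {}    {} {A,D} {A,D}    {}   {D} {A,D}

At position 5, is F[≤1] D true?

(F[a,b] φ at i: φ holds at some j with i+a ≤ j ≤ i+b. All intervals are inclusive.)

Holds

Check D at each j in [5,6]:
  j=5: true
  j=6: true
Found at j=5 → formula holds.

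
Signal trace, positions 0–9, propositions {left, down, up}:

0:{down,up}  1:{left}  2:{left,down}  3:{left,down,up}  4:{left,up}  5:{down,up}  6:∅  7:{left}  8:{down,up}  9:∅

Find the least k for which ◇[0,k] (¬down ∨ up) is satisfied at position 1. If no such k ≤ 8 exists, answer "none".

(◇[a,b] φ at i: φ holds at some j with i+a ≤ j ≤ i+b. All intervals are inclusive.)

0

Scan j = 1,2,… for (¬down ∨ up):
  j=1: holds
First hit at j=1, so smallest k = 1-1 = 0.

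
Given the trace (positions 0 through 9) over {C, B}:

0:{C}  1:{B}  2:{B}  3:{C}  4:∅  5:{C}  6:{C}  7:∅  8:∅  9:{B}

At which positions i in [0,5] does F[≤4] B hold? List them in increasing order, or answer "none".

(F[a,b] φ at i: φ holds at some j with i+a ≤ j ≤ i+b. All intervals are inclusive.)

Evaluate at each i in [0,5]:
  i=0: ✓ (witness j=1)
  i=1: ✓ (witness j=1)
  i=2: ✓ (witness j=2)
  i=3: ✗ (none in [3,7])
  i=4: ✗ (none in [4,8])
  i=5: ✓ (witness j=9)

0, 1, 2, 5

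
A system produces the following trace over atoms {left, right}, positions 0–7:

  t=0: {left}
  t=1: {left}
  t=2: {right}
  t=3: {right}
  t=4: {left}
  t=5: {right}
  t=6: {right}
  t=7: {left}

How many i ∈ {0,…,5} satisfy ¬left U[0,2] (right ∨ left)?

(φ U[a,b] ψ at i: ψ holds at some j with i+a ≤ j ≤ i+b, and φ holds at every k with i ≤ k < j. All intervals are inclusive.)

Evaluate at each i in [0,5]:
  i=0: ✓ (rhs at j=0)
  i=1: ✓ (rhs at j=1)
  i=2: ✓ (rhs at j=2)
  i=3: ✓ (rhs at j=3)
  i=4: ✓ (rhs at j=4)
  i=5: ✓ (rhs at j=5)
Positions where it holds: {0, 1, 2, 3, 4, 5} → 6.

6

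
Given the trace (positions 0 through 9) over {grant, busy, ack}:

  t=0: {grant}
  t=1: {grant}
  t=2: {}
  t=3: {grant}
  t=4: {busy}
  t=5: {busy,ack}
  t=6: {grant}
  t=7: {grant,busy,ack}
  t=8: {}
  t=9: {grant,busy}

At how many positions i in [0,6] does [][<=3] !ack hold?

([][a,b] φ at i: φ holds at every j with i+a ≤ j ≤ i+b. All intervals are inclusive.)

Evaluate at each i in [0,6]:
  i=0: ✓ (all of [0,3])
  i=1: ✓ (all of [1,4])
  i=2: ✗ (fails at j=5)
  i=3: ✗ (fails at j=5)
  i=4: ✗ (fails at j=5)
  i=5: ✗ (fails at j=5)
  i=6: ✗ (fails at j=7)
Positions where it holds: {0, 1} → 2.

2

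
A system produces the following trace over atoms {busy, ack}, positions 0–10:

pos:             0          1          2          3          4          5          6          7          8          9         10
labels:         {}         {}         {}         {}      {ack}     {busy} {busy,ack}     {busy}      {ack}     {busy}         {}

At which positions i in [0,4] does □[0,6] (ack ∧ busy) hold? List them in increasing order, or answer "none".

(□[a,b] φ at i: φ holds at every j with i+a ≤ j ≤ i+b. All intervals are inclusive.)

none

Evaluate at each i in [0,4]:
  i=0: ✗ (fails at j=0)
  i=1: ✗ (fails at j=1)
  i=2: ✗ (fails at j=2)
  i=3: ✗ (fails at j=3)
  i=4: ✗ (fails at j=4)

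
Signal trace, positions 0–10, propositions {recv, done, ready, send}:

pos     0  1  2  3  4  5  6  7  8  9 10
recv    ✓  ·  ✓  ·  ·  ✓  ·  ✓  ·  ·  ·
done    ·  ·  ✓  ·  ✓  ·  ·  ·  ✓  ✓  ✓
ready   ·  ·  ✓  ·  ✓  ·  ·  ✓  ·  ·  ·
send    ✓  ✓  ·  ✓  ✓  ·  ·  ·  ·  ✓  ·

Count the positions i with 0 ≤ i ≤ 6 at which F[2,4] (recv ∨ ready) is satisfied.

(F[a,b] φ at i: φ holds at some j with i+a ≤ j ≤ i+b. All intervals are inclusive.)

6

Evaluate at each i in [0,6]:
  i=0: ✓ (witness j=2)
  i=1: ✓ (witness j=4)
  i=2: ✓ (witness j=4)
  i=3: ✓ (witness j=5)
  i=4: ✓ (witness j=7)
  i=5: ✓ (witness j=7)
  i=6: ✗ (none in [8,10])
Positions where it holds: {0, 1, 2, 3, 4, 5} → 6.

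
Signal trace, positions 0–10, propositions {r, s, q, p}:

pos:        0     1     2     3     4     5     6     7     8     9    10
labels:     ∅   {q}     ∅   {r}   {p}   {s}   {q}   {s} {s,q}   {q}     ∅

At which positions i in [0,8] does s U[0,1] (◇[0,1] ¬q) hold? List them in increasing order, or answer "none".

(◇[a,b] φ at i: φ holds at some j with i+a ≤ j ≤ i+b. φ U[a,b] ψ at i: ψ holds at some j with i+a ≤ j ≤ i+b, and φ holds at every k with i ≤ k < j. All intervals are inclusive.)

0, 1, 2, 3, 4, 5, 6, 7, 8

Evaluate at each i in [0,8]:
  i=0: ✓ (rhs at j=0)
  i=1: ✓ (rhs at j=1)
  i=2: ✓ (rhs at j=2)
  i=3: ✓ (rhs at j=3)
  i=4: ✓ (rhs at j=4)
  i=5: ✓ (rhs at j=5)
  i=6: ✓ (rhs at j=6)
  i=7: ✓ (rhs at j=7)
  i=8: ✓ (rhs at j=9; lhs holds on [8,8])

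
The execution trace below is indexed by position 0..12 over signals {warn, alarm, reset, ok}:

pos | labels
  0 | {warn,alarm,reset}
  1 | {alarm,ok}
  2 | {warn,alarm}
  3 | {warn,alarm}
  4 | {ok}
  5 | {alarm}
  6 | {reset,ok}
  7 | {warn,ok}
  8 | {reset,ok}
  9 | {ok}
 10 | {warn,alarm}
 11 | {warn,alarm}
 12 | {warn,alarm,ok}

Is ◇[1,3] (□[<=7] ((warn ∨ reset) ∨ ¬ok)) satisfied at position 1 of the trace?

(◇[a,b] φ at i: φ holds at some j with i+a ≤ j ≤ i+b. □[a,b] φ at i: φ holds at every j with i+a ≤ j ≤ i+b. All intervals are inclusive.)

Check □[<=7] ((warn ∨ reset) ∨ ¬ok) at each j in [2,4]:
  j=2: fails at 4
  j=3: fails at 4
  j=4: fails at 4
No position in the window satisfies it → formula fails.

False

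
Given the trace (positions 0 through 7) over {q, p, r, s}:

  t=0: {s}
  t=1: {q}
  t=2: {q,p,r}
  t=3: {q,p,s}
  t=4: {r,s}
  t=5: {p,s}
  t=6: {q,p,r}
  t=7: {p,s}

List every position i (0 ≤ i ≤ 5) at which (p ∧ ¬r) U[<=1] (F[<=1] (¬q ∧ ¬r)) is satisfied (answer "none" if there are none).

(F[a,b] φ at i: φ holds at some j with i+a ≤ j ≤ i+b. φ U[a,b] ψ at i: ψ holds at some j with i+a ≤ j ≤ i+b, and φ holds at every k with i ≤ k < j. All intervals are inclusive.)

0, 3, 4, 5

Evaluate at each i in [0,5]:
  i=0: ✓ (rhs at j=0)
  i=1: ✗ (no rhs in [1,2])
  i=2: ✗ (no rhs in [2,3])
  i=3: ✓ (rhs at j=4; lhs holds on [3,3])
  i=4: ✓ (rhs at j=4)
  i=5: ✓ (rhs at j=5)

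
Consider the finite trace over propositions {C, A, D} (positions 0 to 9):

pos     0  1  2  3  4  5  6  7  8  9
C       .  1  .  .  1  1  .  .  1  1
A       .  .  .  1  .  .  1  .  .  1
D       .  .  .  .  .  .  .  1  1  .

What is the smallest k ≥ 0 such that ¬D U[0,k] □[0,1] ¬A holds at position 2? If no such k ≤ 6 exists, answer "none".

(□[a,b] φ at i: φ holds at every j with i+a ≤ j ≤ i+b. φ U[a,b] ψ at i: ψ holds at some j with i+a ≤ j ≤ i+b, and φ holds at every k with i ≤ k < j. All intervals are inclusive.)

2

Need earliest j ≥ 2 with □[0,1] ¬A, and ¬D at every k in [2,j-1].
  j=2: rhs fails.
  j=3: rhs fails.
  j=4: rhs holds; lhs holds on [2,3]. k = 2.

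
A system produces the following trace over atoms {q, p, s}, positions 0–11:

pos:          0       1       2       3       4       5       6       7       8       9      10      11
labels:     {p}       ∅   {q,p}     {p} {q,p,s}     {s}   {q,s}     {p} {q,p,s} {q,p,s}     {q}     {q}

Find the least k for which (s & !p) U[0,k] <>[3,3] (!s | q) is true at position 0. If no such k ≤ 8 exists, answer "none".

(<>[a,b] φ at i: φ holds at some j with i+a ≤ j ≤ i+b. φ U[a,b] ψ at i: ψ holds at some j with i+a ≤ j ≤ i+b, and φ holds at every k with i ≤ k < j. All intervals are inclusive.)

0

Need earliest j ≥ 0 with <>[3,3] (!s | q), and (s & !p) at every k in [0,j-1].
  j=0: rhs holds (empty prefix). k = 0.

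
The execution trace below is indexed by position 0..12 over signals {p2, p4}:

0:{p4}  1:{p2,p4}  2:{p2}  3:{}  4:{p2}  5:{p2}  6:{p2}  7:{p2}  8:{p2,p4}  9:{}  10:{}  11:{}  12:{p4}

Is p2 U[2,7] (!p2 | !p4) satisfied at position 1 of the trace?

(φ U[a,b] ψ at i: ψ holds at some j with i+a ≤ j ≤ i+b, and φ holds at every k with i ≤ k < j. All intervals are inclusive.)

Need some j in [3,8] with (!p2 | !p4), and p2 at every k in [1,j-1].
  j=3: (!p2 | !p4) holds; p2 holds at every k in [1,2] → satisfied.

True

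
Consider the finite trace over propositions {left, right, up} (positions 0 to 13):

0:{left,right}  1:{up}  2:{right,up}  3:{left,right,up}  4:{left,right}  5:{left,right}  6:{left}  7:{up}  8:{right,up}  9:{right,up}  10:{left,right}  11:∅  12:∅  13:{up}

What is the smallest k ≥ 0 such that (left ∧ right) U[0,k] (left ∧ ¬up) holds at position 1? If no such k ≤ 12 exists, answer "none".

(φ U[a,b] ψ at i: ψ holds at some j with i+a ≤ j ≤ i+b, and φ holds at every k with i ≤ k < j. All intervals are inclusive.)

Need earliest j ≥ 1 with (left ∧ ¬up), and (left ∧ right) at every k in [1,j-1].
  j=1: rhs fails.
  j=2: rhs fails.
  j=3: rhs fails.
  j=4: rhs holds but lhs fails at k=1.
  j=5: rhs holds but lhs fails at k=1.
  j=6: rhs holds but lhs fails at k=1.
  j=7: rhs fails.
  j=8: rhs fails.
  j=9: rhs fails.
  j=10: rhs holds but lhs fails at k=1.
  j=11: rhs fails.
  j=12: rhs fails.
  j=13: rhs fails.
No witness within the range → none.

none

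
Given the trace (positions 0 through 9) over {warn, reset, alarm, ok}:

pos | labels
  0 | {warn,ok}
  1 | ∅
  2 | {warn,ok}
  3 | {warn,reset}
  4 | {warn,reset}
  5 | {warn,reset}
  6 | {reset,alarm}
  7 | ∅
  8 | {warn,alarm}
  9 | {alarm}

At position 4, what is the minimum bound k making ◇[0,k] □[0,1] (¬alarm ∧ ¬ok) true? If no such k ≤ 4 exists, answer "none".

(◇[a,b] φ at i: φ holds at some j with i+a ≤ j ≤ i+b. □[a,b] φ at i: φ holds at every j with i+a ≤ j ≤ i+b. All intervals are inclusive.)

0

Scan j = 4,5,… for □[0,1] (¬alarm ∧ ¬ok):
  j=4: holds
First hit at j=4, so smallest k = 4-4 = 0.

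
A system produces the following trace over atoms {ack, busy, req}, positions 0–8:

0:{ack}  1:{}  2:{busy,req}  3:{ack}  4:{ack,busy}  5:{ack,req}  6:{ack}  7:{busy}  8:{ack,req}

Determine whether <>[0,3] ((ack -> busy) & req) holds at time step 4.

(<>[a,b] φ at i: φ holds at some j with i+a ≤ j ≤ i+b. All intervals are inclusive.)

False

Check ((ack -> busy) & req) at each j in [4,7]:
  j=4: false
  j=5: false
  j=6: false
  j=7: false
No position in the window satisfies it → formula fails.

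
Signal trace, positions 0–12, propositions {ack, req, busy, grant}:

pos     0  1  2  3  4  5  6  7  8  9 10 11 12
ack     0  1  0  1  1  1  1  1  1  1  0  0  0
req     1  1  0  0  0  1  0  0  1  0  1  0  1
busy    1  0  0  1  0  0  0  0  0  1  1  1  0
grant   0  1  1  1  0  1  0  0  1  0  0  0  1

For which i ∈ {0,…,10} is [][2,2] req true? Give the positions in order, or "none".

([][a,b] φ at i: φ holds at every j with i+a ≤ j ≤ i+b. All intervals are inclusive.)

Evaluate at each i in [0,10]:
  i=0: ✗ (fails at j=2)
  i=1: ✗ (fails at j=3)
  i=2: ✗ (fails at j=4)
  i=3: ✓ (all of [5,5])
  i=4: ✗ (fails at j=6)
  i=5: ✗ (fails at j=7)
  i=6: ✓ (all of [8,8])
  i=7: ✗ (fails at j=9)
  i=8: ✓ (all of [10,10])
  i=9: ✗ (fails at j=11)
  i=10: ✓ (all of [12,12])

3, 6, 8, 10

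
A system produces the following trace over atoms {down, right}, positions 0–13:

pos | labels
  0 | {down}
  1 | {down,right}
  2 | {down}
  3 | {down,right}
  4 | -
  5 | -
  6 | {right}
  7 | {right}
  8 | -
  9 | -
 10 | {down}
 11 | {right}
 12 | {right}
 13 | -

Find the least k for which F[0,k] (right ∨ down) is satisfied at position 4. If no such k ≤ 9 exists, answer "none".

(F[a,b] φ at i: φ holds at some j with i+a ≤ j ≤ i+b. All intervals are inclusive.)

Scan j = 4,5,… for (right ∨ down):
  j=4: fails
  j=5: fails
  j=6: holds
First hit at j=6, so smallest k = 6-4 = 2.

2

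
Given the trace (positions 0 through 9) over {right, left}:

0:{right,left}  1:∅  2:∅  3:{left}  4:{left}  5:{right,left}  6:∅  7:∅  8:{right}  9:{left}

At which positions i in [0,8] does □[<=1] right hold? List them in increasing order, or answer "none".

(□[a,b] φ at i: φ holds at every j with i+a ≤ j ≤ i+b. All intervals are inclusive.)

Evaluate at each i in [0,8]:
  i=0: ✗ (fails at j=1)
  i=1: ✗ (fails at j=1)
  i=2: ✗ (fails at j=2)
  i=3: ✗ (fails at j=3)
  i=4: ✗ (fails at j=4)
  i=5: ✗ (fails at j=6)
  i=6: ✗ (fails at j=6)
  i=7: ✗ (fails at j=7)
  i=8: ✗ (fails at j=9)

none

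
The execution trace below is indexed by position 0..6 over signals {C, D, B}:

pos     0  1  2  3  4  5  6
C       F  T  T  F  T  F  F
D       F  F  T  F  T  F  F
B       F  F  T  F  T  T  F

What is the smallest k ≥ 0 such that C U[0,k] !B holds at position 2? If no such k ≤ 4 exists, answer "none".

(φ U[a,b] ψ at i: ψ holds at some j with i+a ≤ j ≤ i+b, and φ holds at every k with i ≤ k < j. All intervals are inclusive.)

1

Need earliest j ≥ 2 with !B, and C at every k in [2,j-1].
  j=2: rhs fails.
  j=3: rhs holds; lhs holds on [2,2]. k = 1.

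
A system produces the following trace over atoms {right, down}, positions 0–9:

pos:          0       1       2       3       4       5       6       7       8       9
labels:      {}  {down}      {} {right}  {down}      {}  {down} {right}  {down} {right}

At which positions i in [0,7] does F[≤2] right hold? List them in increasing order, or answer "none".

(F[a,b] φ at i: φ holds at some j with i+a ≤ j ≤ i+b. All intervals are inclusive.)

Evaluate at each i in [0,7]:
  i=0: ✗ (none in [0,2])
  i=1: ✓ (witness j=3)
  i=2: ✓ (witness j=3)
  i=3: ✓ (witness j=3)
  i=4: ✗ (none in [4,6])
  i=5: ✓ (witness j=7)
  i=6: ✓ (witness j=7)
  i=7: ✓ (witness j=7)

1, 2, 3, 5, 6, 7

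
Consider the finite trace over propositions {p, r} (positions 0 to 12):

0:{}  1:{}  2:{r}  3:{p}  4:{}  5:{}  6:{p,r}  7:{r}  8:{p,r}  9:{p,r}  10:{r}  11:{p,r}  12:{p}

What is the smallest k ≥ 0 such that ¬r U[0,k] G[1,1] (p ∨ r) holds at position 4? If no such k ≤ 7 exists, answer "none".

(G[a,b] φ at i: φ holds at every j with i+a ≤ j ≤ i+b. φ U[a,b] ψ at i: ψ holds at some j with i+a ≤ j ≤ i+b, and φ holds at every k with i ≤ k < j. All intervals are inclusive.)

1

Need earliest j ≥ 4 with G[1,1] (p ∨ r), and ¬r at every k in [4,j-1].
  j=4: rhs fails.
  j=5: rhs holds; lhs holds on [4,4]. k = 1.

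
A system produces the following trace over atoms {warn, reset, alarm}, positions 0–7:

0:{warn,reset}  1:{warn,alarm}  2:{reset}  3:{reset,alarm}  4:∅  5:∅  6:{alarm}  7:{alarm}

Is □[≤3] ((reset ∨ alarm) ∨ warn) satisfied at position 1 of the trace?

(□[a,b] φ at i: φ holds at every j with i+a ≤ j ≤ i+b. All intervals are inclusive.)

No

Check ((reset ∨ alarm) ∨ warn) at every j in [1,4]:
  j=1: true
  j=2: true
  j=3: true
  j=4: false
Fails at j=4 → formula fails.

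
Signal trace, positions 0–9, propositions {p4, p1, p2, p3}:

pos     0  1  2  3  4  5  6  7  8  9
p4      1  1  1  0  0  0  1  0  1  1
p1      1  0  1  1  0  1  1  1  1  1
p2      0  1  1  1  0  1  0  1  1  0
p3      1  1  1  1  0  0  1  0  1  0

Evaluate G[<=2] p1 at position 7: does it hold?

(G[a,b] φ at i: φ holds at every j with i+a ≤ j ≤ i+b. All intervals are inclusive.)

Yes

Check p1 at every j in [7,9]:
  j=7: true
  j=8: true
  j=9: true
All positions satisfy it → formula holds.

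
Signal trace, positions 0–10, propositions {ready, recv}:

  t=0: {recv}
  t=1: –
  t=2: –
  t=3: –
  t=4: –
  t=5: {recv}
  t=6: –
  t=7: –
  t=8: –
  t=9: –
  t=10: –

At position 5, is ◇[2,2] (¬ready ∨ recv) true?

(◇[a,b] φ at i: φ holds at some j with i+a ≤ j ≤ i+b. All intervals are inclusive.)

Check (¬ready ∨ recv) at each j in [7,7]:
  j=7: true
Found at j=7 → formula holds.

True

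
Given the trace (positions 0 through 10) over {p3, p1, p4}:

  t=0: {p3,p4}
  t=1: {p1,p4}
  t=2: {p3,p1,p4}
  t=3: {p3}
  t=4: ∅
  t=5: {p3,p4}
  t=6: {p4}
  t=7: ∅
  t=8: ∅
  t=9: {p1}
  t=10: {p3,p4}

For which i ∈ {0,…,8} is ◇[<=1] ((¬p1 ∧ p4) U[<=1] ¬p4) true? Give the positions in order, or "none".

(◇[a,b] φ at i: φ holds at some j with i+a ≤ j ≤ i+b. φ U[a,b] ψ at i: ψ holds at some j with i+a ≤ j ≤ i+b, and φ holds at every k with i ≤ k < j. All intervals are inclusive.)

2, 3, 4, 5, 6, 7, 8

Evaluate at each i in [0,8]:
  i=0: ✗ (none in [0,1])
  i=1: ✗ (none in [1,2])
  i=2: ✓ (witness j=3)
  i=3: ✓ (witness j=3)
  i=4: ✓ (witness j=4)
  i=5: ✓ (witness j=6)
  i=6: ✓ (witness j=6)
  i=7: ✓ (witness j=7)
  i=8: ✓ (witness j=8)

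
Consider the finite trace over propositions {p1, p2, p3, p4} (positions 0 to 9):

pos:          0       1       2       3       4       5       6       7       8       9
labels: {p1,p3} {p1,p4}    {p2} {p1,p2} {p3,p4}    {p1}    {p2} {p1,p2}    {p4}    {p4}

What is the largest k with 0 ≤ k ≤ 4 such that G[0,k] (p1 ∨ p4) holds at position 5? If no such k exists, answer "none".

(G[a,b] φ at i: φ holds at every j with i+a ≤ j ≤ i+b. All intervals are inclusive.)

(p1 ∨ p4) must hold from j=5 onward; find where it first fails.
  j=5: holds
  j=6: fails
Holds on [5,5], so largest k = 0.

0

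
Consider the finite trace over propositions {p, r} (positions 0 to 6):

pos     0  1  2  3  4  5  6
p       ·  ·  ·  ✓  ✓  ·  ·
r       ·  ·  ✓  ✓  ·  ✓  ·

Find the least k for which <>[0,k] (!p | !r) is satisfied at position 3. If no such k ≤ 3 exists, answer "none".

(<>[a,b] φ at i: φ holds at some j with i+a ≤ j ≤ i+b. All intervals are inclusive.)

1

Scan j = 3,4,… for (!p | !r):
  j=3: fails
  j=4: holds
First hit at j=4, so smallest k = 4-3 = 1.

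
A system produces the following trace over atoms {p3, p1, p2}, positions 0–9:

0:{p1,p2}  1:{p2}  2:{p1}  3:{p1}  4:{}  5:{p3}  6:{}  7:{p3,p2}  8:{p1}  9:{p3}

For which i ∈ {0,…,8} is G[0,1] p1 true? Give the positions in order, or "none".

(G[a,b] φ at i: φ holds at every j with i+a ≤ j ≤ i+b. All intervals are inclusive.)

2

Evaluate at each i in [0,8]:
  i=0: ✗ (fails at j=1)
  i=1: ✗ (fails at j=1)
  i=2: ✓ (all of [2,3])
  i=3: ✗ (fails at j=4)
  i=4: ✗ (fails at j=4)
  i=5: ✗ (fails at j=5)
  i=6: ✗ (fails at j=6)
  i=7: ✗ (fails at j=7)
  i=8: ✗ (fails at j=9)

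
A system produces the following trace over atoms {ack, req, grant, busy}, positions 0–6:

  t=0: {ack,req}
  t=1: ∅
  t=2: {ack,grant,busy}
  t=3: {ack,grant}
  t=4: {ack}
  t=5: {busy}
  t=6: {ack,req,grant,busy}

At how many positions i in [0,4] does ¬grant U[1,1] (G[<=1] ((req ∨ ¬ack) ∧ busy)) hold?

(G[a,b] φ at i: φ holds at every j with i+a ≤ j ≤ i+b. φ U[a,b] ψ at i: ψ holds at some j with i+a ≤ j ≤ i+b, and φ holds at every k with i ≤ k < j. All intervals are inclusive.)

1

Evaluate at each i in [0,4]:
  i=0: ✗ (no rhs in [1,1])
  i=1: ✗ (no rhs in [2,2])
  i=2: ✗ (no rhs in [3,3])
  i=3: ✗ (no rhs in [4,4])
  i=4: ✓ (rhs at j=5; lhs holds on [4,4])
Positions where it holds: {4} → 1.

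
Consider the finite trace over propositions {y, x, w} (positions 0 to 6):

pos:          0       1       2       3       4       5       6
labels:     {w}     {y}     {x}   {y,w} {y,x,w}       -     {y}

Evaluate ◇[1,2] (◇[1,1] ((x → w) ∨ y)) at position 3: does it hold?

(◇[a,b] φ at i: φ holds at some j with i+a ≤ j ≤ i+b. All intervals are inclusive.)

Check ◇[1,1] ((x → w) ∨ y) at each j in [4,5]:
  j=4: holds (witness at 5)
  j=5: holds (witness at 6)
Found at j=4 → formula holds.

Holds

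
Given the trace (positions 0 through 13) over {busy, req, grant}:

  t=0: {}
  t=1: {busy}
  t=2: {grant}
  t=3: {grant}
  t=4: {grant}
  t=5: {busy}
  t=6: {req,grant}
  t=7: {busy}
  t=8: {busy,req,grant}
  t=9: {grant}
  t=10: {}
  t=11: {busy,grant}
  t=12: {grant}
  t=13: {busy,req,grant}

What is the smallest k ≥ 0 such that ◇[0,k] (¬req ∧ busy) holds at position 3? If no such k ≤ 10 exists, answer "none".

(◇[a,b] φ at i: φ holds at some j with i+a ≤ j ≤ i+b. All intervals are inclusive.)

Scan j = 3,4,… for (¬req ∧ busy):
  j=3: fails
  j=4: fails
  j=5: holds
First hit at j=5, so smallest k = 5-3 = 2.

2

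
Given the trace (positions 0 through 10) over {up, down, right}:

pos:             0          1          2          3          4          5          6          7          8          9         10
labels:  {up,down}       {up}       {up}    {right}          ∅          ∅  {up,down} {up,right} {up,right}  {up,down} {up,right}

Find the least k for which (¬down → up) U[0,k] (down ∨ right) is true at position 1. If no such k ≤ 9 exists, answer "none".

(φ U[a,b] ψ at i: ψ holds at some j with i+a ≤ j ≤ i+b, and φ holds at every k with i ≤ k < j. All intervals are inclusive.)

2

Need earliest j ≥ 1 with (down ∨ right), and (¬down → up) at every k in [1,j-1].
  j=1: rhs fails.
  j=2: rhs fails.
  j=3: rhs holds; lhs holds on [1,2]. k = 2.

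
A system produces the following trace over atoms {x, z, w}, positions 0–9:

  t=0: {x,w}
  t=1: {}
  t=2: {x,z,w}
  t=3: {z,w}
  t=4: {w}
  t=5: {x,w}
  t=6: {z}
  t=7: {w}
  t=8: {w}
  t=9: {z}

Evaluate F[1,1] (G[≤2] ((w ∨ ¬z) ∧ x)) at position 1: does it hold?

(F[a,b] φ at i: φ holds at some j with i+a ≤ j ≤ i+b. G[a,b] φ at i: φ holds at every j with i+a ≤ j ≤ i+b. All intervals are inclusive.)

Does not hold

Check G[≤2] ((w ∨ ¬z) ∧ x) at each j in [2,2]:
  j=2: fails at 3
No position in the window satisfies it → formula fails.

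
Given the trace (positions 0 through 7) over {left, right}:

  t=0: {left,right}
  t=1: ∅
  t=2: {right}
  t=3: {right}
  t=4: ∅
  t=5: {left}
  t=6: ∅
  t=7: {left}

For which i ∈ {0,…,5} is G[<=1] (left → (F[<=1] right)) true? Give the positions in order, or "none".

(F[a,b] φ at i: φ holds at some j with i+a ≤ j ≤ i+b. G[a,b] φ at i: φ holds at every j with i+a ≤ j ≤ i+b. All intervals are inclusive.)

0, 1, 2, 3

Evaluate at each i in [0,5]:
  i=0: ✓ (all of [0,1])
  i=1: ✓ (all of [1,2])
  i=2: ✓ (all of [2,3])
  i=3: ✓ (all of [3,4])
  i=4: ✗ (fails at j=5)
  i=5: ✗ (fails at j=5)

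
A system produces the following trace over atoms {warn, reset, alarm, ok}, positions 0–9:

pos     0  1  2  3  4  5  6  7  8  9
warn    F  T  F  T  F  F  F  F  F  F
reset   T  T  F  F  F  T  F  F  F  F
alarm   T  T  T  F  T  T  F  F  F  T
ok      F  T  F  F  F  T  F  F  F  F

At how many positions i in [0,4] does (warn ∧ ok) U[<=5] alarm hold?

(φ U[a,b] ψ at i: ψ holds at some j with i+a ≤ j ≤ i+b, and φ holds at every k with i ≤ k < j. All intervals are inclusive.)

4

Evaluate at each i in [0,4]:
  i=0: ✓ (rhs at j=0)
  i=1: ✓ (rhs at j=1)
  i=2: ✓ (rhs at j=2)
  i=3: ✗ (lhs fails at k=3 before rhs at j=4)
  i=4: ✓ (rhs at j=4)
Positions where it holds: {0, 1, 2, 4} → 4.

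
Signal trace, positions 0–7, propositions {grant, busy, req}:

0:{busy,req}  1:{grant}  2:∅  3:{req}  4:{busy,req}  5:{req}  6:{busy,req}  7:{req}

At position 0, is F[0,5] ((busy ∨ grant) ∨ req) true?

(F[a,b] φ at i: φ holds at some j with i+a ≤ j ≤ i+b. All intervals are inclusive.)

Yes

Check ((busy ∨ grant) ∨ req) at each j in [0,5]:
  j=0: true
  j=1: true
  j=2: false
  j=3: true
  j=4: true
  j=5: true
Found at j=0 → formula holds.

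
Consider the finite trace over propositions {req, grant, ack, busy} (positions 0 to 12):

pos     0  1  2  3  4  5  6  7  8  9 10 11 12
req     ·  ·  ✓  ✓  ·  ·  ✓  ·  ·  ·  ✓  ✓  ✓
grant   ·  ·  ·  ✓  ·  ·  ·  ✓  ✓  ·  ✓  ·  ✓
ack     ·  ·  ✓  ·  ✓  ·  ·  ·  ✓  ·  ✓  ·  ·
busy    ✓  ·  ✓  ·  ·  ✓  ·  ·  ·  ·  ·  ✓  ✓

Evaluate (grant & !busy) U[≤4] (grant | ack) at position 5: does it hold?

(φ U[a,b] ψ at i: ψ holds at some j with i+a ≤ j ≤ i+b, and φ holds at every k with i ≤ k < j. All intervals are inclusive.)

False

Need some j in [5,9] with (grant | ack), and (grant & !busy) at every k in [5,j-1].
  j=5: (grant | ack) false.
  j=6: (grant | ack) false.
  j=7: (grant | ack) holds, but (grant & !busy) fails at k=5 → not this j.
  j=8: (grant | ack) holds, but (grant & !busy) fails at k=5 → not this j.
  j=9: (grant | ack) false.
No j in the window works → until fails.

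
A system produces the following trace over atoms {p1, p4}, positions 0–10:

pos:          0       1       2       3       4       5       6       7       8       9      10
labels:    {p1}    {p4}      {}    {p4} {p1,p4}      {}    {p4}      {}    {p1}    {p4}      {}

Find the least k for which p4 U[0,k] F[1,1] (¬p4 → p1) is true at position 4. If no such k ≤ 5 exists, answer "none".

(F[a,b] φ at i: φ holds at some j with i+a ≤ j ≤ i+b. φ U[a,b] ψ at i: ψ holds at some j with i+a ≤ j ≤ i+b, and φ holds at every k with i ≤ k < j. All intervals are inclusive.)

Need earliest j ≥ 4 with F[1,1] (¬p4 → p1), and p4 at every k in [4,j-1].
  j=4: rhs fails.
  j=5: rhs holds; lhs holds on [4,4]. k = 1.

1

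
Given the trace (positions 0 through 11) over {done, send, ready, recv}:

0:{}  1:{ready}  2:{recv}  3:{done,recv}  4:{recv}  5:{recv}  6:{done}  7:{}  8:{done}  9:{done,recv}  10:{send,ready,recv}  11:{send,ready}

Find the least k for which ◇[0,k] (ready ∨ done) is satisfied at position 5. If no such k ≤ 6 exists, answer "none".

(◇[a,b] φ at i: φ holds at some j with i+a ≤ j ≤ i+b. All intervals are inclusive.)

1

Scan j = 5,6,… for (ready ∨ done):
  j=5: fails
  j=6: holds
First hit at j=6, so smallest k = 6-5 = 1.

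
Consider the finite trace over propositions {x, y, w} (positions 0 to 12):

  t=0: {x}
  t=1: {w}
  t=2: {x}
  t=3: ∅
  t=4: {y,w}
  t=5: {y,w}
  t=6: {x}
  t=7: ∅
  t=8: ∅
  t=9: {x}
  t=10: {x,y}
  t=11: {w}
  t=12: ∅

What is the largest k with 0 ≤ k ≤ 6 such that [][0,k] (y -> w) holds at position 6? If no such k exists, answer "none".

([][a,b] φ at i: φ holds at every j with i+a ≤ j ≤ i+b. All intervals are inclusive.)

3

(y -> w) must hold from j=6 onward; find where it first fails.
  j=6: holds
  j=7: holds
  j=8: holds
  j=9: holds
  j=10: fails
Holds on [6,9], so largest k = 3.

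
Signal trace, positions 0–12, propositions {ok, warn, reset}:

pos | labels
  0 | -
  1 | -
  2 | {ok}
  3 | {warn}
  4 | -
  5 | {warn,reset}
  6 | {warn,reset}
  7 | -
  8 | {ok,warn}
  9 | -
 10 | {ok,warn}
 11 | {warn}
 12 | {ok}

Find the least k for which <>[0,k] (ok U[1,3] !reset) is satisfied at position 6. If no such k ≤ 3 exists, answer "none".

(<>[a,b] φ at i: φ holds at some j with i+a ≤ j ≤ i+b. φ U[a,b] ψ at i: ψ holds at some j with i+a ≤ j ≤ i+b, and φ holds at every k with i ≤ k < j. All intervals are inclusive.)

2

Scan j = 6,7,… for (ok U[1,3] !reset):
  j=6: fails
  j=7: fails
  j=8: holds
First hit at j=8, so smallest k = 8-6 = 2.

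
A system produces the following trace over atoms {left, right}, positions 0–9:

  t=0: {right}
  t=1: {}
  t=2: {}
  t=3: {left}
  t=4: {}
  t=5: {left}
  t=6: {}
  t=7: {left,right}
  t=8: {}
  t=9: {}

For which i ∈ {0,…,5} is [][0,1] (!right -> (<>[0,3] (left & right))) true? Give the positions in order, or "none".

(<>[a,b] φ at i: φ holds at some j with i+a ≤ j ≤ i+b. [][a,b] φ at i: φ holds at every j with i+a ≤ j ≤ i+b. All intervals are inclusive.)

Evaluate at each i in [0,5]:
  i=0: ✗ (fails at j=1)
  i=1: ✗ (fails at j=1)
  i=2: ✗ (fails at j=2)
  i=3: ✗ (fails at j=3)
  i=4: ✓ (all of [4,5])
  i=5: ✓ (all of [5,6])

4, 5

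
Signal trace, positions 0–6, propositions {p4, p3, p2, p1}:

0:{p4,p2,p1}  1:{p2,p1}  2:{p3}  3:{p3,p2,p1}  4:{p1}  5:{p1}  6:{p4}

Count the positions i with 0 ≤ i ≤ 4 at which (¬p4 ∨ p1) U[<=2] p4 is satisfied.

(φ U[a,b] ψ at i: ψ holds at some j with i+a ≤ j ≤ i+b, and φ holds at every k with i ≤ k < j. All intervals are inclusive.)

Evaluate at each i in [0,4]:
  i=0: ✓ (rhs at j=0)
  i=1: ✗ (no rhs in [1,3])
  i=2: ✗ (no rhs in [2,4])
  i=3: ✗ (no rhs in [3,5])
  i=4: ✓ (rhs at j=6; lhs holds on [4,5])
Positions where it holds: {0, 4} → 2.

2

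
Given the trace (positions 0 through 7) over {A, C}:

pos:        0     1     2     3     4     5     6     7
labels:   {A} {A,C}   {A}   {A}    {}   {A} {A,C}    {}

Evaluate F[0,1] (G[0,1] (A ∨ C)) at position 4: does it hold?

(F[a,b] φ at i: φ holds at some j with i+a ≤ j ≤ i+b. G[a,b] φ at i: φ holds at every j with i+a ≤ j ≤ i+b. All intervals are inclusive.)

Check G[0,1] (A ∨ C) at each j in [4,5]:
  j=4: fails at 4
  j=5: holds on [5,6]
Found at j=5 → formula holds.

Holds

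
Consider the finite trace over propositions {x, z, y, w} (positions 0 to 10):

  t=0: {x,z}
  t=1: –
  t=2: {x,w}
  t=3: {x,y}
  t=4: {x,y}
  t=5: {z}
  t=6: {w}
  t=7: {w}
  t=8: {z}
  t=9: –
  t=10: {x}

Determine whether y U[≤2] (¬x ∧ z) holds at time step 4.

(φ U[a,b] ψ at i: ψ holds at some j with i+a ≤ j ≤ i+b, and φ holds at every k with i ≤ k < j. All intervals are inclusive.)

Need some j in [4,6] with (¬x ∧ z), and y at every k in [4,j-1].
  j=4: (¬x ∧ z) false.
  j=5: (¬x ∧ z) holds; y holds at every k in [4,4] → satisfied.

Yes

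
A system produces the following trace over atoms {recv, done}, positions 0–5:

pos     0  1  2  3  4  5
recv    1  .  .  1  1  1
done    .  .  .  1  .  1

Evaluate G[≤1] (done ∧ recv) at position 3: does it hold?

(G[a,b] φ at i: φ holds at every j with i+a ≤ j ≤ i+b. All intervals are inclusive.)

Check (done ∧ recv) at every j in [3,4]:
  j=3: true
  j=4: false
Fails at j=4 → formula fails.

No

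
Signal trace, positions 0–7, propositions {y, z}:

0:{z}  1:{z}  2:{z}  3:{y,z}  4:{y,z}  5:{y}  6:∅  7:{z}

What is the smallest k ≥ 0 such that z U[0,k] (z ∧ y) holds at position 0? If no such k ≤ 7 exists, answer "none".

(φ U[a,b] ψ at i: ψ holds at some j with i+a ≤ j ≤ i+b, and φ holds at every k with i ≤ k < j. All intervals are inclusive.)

3

Need earliest j ≥ 0 with (z ∧ y), and z at every k in [0,j-1].
  j=0: rhs fails.
  j=1: rhs fails.
  j=2: rhs fails.
  j=3: rhs holds; lhs holds on [0,2]. k = 3.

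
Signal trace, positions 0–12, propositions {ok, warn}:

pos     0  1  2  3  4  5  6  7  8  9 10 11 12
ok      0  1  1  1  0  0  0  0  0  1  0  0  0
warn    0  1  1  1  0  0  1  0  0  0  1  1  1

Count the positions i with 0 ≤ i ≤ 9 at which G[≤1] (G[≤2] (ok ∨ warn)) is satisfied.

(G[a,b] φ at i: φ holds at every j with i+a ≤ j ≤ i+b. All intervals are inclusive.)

1

Evaluate at each i in [0,9]:
  i=0: ✗ (fails at j=0)
  i=1: ✗ (fails at j=2)
  i=2: ✗ (fails at j=2)
  i=3: ✗ (fails at j=3)
  i=4: ✗ (fails at j=4)
  i=5: ✗ (fails at j=5)
  i=6: ✗ (fails at j=6)
  i=7: ✗ (fails at j=7)
  i=8: ✗ (fails at j=8)
  i=9: ✓ (all of [9,10])
Positions where it holds: {9} → 1.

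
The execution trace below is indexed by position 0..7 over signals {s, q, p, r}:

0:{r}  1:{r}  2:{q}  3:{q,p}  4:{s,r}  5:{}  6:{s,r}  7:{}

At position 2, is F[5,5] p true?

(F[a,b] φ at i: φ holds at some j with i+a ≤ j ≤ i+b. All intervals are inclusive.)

Check p at each j in [7,7]:
  j=7: false
No position in the window satisfies it → formula fails.

No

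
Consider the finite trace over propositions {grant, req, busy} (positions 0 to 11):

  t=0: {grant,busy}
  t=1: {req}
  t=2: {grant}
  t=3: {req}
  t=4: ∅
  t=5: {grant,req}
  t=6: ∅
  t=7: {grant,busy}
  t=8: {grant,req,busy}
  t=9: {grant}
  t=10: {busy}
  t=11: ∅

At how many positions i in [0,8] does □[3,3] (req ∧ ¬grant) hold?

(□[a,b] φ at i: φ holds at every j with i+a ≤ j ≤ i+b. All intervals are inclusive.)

1

Evaluate at each i in [0,8]:
  i=0: ✓ (all of [3,3])
  i=1: ✗ (fails at j=4)
  i=2: ✗ (fails at j=5)
  i=3: ✗ (fails at j=6)
  i=4: ✗ (fails at j=7)
  i=5: ✗ (fails at j=8)
  i=6: ✗ (fails at j=9)
  i=7: ✗ (fails at j=10)
  i=8: ✗ (fails at j=11)
Positions where it holds: {0} → 1.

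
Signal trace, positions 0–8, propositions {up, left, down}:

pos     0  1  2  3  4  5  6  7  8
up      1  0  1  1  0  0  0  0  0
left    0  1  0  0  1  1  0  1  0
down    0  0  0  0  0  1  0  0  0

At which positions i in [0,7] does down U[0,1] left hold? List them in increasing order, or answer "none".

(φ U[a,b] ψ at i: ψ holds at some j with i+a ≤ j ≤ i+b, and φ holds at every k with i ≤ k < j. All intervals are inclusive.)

Evaluate at each i in [0,7]:
  i=0: ✗ (lhs fails at k=0 before rhs at j=1)
  i=1: ✓ (rhs at j=1)
  i=2: ✗ (no rhs in [2,3])
  i=3: ✗ (lhs fails at k=3 before rhs at j=4)
  i=4: ✓ (rhs at j=4)
  i=5: ✓ (rhs at j=5)
  i=6: ✗ (lhs fails at k=6 before rhs at j=7)
  i=7: ✓ (rhs at j=7)

1, 4, 5, 7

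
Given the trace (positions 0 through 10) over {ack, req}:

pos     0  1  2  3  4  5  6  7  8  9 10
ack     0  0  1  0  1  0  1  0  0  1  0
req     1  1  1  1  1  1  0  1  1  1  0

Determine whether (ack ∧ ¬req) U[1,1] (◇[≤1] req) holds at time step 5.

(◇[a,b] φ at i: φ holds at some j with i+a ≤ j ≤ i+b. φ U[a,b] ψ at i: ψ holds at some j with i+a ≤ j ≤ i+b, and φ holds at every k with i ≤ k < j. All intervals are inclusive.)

No

Need some j in [6,6] with ◇[≤1] req, and (ack ∧ ¬req) at every k in [5,j-1].
  j=6: ◇[≤1] req holds, but (ack ∧ ¬req) fails at k=5 → not this j.
No j in the window works → until fails.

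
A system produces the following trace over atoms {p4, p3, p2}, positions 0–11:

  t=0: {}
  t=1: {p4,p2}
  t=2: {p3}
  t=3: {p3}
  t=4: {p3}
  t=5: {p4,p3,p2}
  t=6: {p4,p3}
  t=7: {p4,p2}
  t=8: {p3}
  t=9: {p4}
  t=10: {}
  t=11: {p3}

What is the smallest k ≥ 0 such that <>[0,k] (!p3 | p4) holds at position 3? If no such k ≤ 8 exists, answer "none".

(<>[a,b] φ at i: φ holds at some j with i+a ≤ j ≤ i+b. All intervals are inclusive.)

Scan j = 3,4,… for (!p3 | p4):
  j=3: fails
  j=4: fails
  j=5: holds
First hit at j=5, so smallest k = 5-3 = 2.

2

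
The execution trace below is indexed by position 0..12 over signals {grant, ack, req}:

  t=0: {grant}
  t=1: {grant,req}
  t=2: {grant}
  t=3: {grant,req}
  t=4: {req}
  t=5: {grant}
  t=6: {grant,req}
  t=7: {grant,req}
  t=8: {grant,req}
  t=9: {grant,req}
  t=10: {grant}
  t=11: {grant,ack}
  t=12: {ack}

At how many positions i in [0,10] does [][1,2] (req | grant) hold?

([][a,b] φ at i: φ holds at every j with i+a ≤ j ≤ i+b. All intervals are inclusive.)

Evaluate at each i in [0,10]:
  i=0: ✓ (all of [1,2])
  i=1: ✓ (all of [2,3])
  i=2: ✓ (all of [3,4])
  i=3: ✓ (all of [4,5])
  i=4: ✓ (all of [5,6])
  i=5: ✓ (all of [6,7])
  i=6: ✓ (all of [7,8])
  i=7: ✓ (all of [8,9])
  i=8: ✓ (all of [9,10])
  i=9: ✓ (all of [10,11])
  i=10: ✗ (fails at j=12)
Positions where it holds: {0, 1, 2, 3, 4, 5, 6, 7, 8, 9} → 10.

10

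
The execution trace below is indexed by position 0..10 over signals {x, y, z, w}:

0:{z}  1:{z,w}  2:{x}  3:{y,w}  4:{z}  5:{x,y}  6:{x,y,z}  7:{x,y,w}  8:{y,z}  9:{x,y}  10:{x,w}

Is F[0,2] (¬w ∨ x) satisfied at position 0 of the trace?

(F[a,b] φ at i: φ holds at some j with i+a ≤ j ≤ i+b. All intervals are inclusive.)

Check (¬w ∨ x) at each j in [0,2]:
  j=0: true
  j=1: false
  j=2: true
Found at j=0 → formula holds.

Holds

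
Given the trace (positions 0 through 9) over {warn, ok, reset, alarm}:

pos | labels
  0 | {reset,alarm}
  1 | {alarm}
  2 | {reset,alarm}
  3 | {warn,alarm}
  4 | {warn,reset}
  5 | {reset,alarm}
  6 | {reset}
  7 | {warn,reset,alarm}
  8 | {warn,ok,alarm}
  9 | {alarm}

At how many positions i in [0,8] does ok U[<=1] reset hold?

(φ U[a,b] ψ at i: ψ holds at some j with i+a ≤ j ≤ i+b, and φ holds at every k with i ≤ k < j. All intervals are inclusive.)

6

Evaluate at each i in [0,8]:
  i=0: ✓ (rhs at j=0)
  i=1: ✗ (lhs fails at k=1 before rhs at j=2)
  i=2: ✓ (rhs at j=2)
  i=3: ✗ (lhs fails at k=3 before rhs at j=4)
  i=4: ✓ (rhs at j=4)
  i=5: ✓ (rhs at j=5)
  i=6: ✓ (rhs at j=6)
  i=7: ✓ (rhs at j=7)
  i=8: ✗ (no rhs in [8,9])
Positions where it holds: {0, 2, 4, 5, 6, 7} → 6.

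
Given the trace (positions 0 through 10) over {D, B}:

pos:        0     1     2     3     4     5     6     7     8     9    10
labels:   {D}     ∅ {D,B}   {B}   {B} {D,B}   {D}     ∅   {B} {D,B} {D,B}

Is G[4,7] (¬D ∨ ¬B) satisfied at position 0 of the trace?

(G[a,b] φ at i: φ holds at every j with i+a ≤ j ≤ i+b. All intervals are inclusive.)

Check (¬D ∨ ¬B) at every j in [4,7]:
  j=4: true
  j=5: false
  j=6: true
  j=7: true
Fails at j=5 → formula fails.

False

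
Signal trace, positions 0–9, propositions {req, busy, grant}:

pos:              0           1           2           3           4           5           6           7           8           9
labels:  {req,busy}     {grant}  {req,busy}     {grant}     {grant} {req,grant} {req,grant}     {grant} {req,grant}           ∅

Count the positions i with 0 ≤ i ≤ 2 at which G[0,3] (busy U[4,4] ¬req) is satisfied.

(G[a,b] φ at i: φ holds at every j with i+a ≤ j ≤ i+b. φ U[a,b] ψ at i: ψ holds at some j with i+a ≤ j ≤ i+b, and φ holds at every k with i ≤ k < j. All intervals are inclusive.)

Evaluate at each i in [0,2]:
  i=0: ✗ (fails at j=0)
  i=1: ✗ (fails at j=1)
  i=2: ✗ (fails at j=2)
Positions where it holds: {} → 0.

0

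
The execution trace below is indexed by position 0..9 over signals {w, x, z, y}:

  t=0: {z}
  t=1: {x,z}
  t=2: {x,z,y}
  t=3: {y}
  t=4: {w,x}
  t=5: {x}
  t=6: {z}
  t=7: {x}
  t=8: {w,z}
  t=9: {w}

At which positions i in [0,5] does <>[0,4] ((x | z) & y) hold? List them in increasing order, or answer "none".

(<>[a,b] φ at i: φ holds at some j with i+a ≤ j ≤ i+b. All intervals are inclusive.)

Evaluate at each i in [0,5]:
  i=0: ✓ (witness j=2)
  i=1: ✓ (witness j=2)
  i=2: ✓ (witness j=2)
  i=3: ✗ (none in [3,7])
  i=4: ✗ (none in [4,8])
  i=5: ✗ (none in [5,9])

0, 1, 2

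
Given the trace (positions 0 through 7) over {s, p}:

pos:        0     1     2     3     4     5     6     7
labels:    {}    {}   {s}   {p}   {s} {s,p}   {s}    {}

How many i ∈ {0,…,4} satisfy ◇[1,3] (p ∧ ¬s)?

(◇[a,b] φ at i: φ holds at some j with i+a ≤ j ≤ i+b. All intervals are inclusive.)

3

Evaluate at each i in [0,4]:
  i=0: ✓ (witness j=3)
  i=1: ✓ (witness j=3)
  i=2: ✓ (witness j=3)
  i=3: ✗ (none in [4,6])
  i=4: ✗ (none in [5,7])
Positions where it holds: {0, 1, 2} → 3.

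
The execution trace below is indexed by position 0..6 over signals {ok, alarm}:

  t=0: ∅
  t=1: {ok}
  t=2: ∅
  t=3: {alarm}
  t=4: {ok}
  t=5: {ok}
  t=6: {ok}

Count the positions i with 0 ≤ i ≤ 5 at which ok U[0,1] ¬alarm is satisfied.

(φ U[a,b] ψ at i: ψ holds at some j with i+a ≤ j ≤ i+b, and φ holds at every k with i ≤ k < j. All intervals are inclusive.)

Evaluate at each i in [0,5]:
  i=0: ✓ (rhs at j=0)
  i=1: ✓ (rhs at j=1)
  i=2: ✓ (rhs at j=2)
  i=3: ✗ (lhs fails at k=3 before rhs at j=4)
  i=4: ✓ (rhs at j=4)
  i=5: ✓ (rhs at j=5)
Positions where it holds: {0, 1, 2, 4, 5} → 5.

5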